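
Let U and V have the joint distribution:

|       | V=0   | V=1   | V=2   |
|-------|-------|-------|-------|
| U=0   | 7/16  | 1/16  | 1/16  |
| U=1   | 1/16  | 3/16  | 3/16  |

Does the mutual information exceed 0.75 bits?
Marginal P(U) (row sums):
  P(U=0) = 7/16 + 1/16 + 1/16 = 9/16
  P(U=1) = 1/16 + 3/16 + 3/16 = 7/16
Marginal P(V) (column sums):
  P(V=0) = 7/16 + 1/16 = 1/2
  P(V=1) = 1/16 + 3/16 = 1/4
  P(V=2) = 1/16 + 3/16 = 1/4

H(U) = -[(9/16)·log₂(9/16) + (7/16)·log₂(7/16)]
  = 0.4669 + 0.5218
  = 0.9887 bits
H(V) = -[(1/2)·log₂(1/2) + (1/4)·log₂(1/4) + (1/4)·log₂(1/4)]
  = 0.5000 + 0.5000 + 0.5000
  = 1.5000 bits
H(U,V) = -[(7/16)·log₂(7/16) + (1/16)·log₂(1/16) + (1/16)·log₂(1/16) + (1/16)·log₂(1/16) + (3/16)·log₂(3/16) + (3/16)·log₂(3/16)]
  = 0.5218 + 0.2500 + 0.2500 + 0.2500 + 0.4528 + 0.4528
  = 2.1774 bits

I(U;V) = H(U) + H(V) - H(U,V)
  = 0.9887 + 1.5000 - 2.1774
  = 0.3113 bits

No. I(U;V) = 0.3113 bits, which is ≤ 0.75 bits.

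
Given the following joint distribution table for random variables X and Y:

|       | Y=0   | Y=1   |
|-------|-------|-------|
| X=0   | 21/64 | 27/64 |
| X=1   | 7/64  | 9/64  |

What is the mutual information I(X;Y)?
Marginal P(X) (row sums):
  P(X=0) = 21/64 + 27/64 = 3/4
  P(X=1) = 7/64 + 9/64 = 1/4
Marginal P(Y) (column sums):
  P(Y=0) = 21/64 + 7/64 = 7/16
  P(Y=1) = 27/64 + 9/64 = 9/16

H(X) = -[(3/4)·log₂(3/4) + (1/4)·log₂(1/4)]
  = 0.3113 + 0.5000
  = 0.8113 bits
H(Y) = -[(7/16)·log₂(7/16) + (9/16)·log₂(9/16)]
  = 0.5218 + 0.4669
  = 0.9887 bits
H(X,Y) = -[(21/64)·log₂(21/64) + (27/64)·log₂(27/64) + (7/64)·log₂(7/64) + (9/64)·log₂(9/64)]
  = 0.5275 + 0.5253 + 0.3492 + 0.3980
  = 1.8000 bits

I(X;Y) = H(X) + H(Y) - H(X,Y)
  = 0.8113 + 0.9887 - 1.8000
  = 0.0000 bits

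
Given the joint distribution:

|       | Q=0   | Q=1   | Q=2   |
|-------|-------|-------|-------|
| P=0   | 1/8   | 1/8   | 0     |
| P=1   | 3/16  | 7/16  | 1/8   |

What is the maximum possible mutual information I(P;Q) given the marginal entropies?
The upper bound on mutual information is I(P;Q) ≤ min(H(P), H(Q)).

Marginal P(P) (row sums):
  P(P=0) = 1/8 + 1/8 + 0 = 1/4
  P(P=1) = 3/16 + 7/16 + 1/8 = 3/4
Marginal P(Q) (column sums):
  P(Q=0) = 1/8 + 3/16 = 5/16
  P(Q=1) = 1/8 + 7/16 = 9/16
  P(Q=2) = 0 + 1/8 = 1/8

H(P) = -[(1/4)·log₂(1/4) + (3/4)·log₂(3/4)]
  = 0.5000 + 0.3113
  = 0.8113 bits
H(Q) = -[(5/16)·log₂(5/16) + (9/16)·log₂(9/16) + (1/8)·log₂(1/8)]
  = 0.5244 + 0.4669 + 0.3750
  = 1.3663 bits

Maximum possible I(P;Q) = min(0.8113, 1.3663) = 0.8113 bits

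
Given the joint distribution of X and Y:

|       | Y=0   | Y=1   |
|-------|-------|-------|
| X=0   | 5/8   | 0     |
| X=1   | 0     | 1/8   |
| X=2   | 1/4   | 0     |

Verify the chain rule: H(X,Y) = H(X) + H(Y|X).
Left side:
H(X,Y) = -[(5/8)·log₂(5/8) + (1/8)·log₂(1/8) + (1/4)·log₂(1/4)]
  = 0.4238 + 0.3750 + 0.5000
  = 1.2988 bits

Right side:
Marginal P(X) (row sums):
  P(X=0) = 5/8 + 0 = 5/8
  P(X=1) = 0 + 1/8 = 1/8
  P(X=2) = 1/4 + 0 = 1/4
H(X) = -[(5/8)·log₂(5/8) + (1/8)·log₂(1/8) + (1/4)·log₂(1/4)]
  = 0.4238 + 0.3750 + 0.5000
  = 1.2988 bits
H(Y|X) = -Σ P(X,Y)·log₂ P(Y|X), where P(Y|X) = P(X,Y) / P(X)
  (cells with P(X,Y) = 0 contribute 0)
  (X=0,Y=0): P(Y|X) = (5/8)/(5/8) = 1;  -(5/8)·log₂(1) = 0.0000
  (X=1,Y=1): P(Y|X) = (1/8)/(1/8) = 1;  -(1/8)·log₂(1) = 0.0000
  (X=2,Y=0): P(Y|X) = (1/4)/(1/4) = 1;  -(1/4)·log₂(1) = 0.0000
H(Y|X) = 0.0000 + 0.0000 + 0.0000
  = 0.0000 bits
H(X) + H(Y|X) = 1.2988 + 0.0000 = 1.2988 bits

Both sides equal 1.2988 bits, so the chain rule holds ✓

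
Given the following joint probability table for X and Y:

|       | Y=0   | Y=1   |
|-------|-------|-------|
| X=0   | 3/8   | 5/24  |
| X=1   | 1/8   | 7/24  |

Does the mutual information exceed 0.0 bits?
Marginal P(X) (row sums):
  P(X=0) = 3/8 + 5/24 = 7/12
  P(X=1) = 1/8 + 7/24 = 5/12
Marginal P(Y) (column sums):
  P(Y=0) = 3/8 + 1/8 = 1/2
  P(Y=1) = 5/24 + 7/24 = 1/2

H(X) = -[(7/12)·log₂(7/12) + (5/12)·log₂(5/12)]
  = 0.4536 + 0.5263
  = 0.9799 bits
H(Y) = -[(1/2)·log₂(1/2) + (1/2)·log₂(1/2)]
  = 0.5000 + 0.5000
  = 1.0000 bits
H(X,Y) = -[(3/8)·log₂(3/8) + (5/24)·log₂(5/24) + (1/8)·log₂(1/8) + (7/24)·log₂(7/24)]
  = 0.5306 + 0.4715 + 0.3750 + 0.5185
  = 1.8956 bits

I(X;Y) = H(X) + H(Y) - H(X,Y)
  = 0.9799 + 1.0000 - 1.8956
  = 0.0843 bits

Yes. I(X;Y) = 0.0843 bits, which is > 0.0 bits.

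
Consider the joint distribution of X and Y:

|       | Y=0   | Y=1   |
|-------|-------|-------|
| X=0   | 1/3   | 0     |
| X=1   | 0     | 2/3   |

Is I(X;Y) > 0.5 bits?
Marginal P(X) (row sums):
  P(X=0) = 1/3 + 0 = 1/3
  P(X=1) = 0 + 2/3 = 2/3
Marginal P(Y) (column sums):
  P(Y=0) = 1/3 + 0 = 1/3
  P(Y=1) = 0 + 2/3 = 2/3

H(X) = -[(1/3)·log₂(1/3) + (2/3)·log₂(2/3)]
  = 0.5283 + 0.3900
  = 0.9183 bits
H(Y) = -[(1/3)·log₂(1/3) + (2/3)·log₂(2/3)]
  = 0.5283 + 0.3900
  = 0.9183 bits
H(X,Y) = -[(1/3)·log₂(1/3) + (2/3)·log₂(2/3)]
  = 0.5283 + 0.3900
  = 0.9183 bits

I(X;Y) = H(X) + H(Y) - H(X,Y)
  = 0.9183 + 0.9183 - 0.9183
  = 0.9183 bits

Yes. I(X;Y) = 0.9183 bits, which is > 0.5 bits.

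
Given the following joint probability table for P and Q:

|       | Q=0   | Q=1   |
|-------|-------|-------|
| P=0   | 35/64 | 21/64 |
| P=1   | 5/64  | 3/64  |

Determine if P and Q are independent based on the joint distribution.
Marginal P(P) (row sums):
  P(P=0) = 35/64 + 21/64 = 7/8
  P(P=1) = 5/64 + 3/64 = 1/8
Marginal P(Q) (column sums):
  P(Q=0) = 35/64 + 5/64 = 5/8
  P(Q=1) = 21/64 + 3/64 = 3/8

P and Q are independent iff P(P=i,Q=j) = P(P=i)·P(Q=j) for every cell.
  P(P=0)·P(Q=0) = 7/8 × 5/8 = 35/64 = P(P=0,Q=0) ✓
  P(P=0)·P(Q=1) = 7/8 × 3/8 = 21/64 = P(P=0,Q=1) ✓
  P(P=1)·P(Q=0) = 1/8 × 5/8 = 5/64 = P(P=1,Q=0) ✓
  P(P=1)·P(Q=1) = 1/8 × 3/8 = 3/64 = P(P=1,Q=1) ✓

Yes, P and Q are independent: every cell factors, so I(P;Q) = 0 bits.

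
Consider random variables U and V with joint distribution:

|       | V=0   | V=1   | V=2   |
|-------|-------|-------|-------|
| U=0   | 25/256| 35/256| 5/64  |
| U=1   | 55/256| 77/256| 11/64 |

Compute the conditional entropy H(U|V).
Marginal P(V) (column sums):
  P(V=0) = 25/256 + 55/256 = 5/16
  P(V=1) = 35/256 + 77/256 = 7/16
  P(V=2) = 5/64 + 11/64 = 1/4

H(U|V) = -Σ P(U,V)·log₂ P(U|V), where P(U|V) = P(U,V) / P(V)
  (U=0,V=0): P(U|V) = (25/256)/(5/16) = 5/16;  -(25/256)·log₂(5/16) = 0.1639
  (U=0,V=1): P(U|V) = (35/256)/(7/16) = 5/16;  -(35/256)·log₂(5/16) = 0.2294
  (U=0,V=2): P(U|V) = (5/64)/(1/4) = 5/16;  -(5/64)·log₂(5/16) = 0.1311
  (U=1,V=0): P(U|V) = (55/256)/(5/16) = 11/16;  -(55/256)·log₂(11/16) = 0.1161
  (U=1,V=1): P(U|V) = (77/256)/(7/16) = 11/16;  -(77/256)·log₂(11/16) = 0.1626
  (U=1,V=2): P(U|V) = (11/64)/(1/4) = 11/16;  -(11/64)·log₂(11/16) = 0.0929
H(U|V) = 0.1639 + 0.2294 + 0.1311 + 0.1161 + 0.1626 + 0.0929
  = 0.8960 bits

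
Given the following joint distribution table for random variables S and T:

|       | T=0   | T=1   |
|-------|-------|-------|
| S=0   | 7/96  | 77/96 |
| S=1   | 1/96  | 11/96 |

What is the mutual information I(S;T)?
Marginal P(S) (row sums):
  P(S=0) = 7/96 + 77/96 = 7/8
  P(S=1) = 1/96 + 11/96 = 1/8
Marginal P(T) (column sums):
  P(T=0) = 7/96 + 1/96 = 1/12
  P(T=1) = 77/96 + 11/96 = 11/12

H(S) = -[(7/8)·log₂(7/8) + (1/8)·log₂(1/8)]
  = 0.1686 + 0.3750
  = 0.5436 bits
H(T) = -[(1/12)·log₂(1/12) + (11/12)·log₂(11/12)]
  = 0.2987 + 0.1151
  = 0.4138 bits
H(S,T) = -[(7/96)·log₂(7/96) + (77/96)·log₂(77/96) + (1/96)·log₂(1/96) + (11/96)·log₂(11/96)]
  = 0.2755 + 0.2552 + 0.0686 + 0.3581
  = 0.9574 bits

I(S;T) = H(S) + H(T) - H(S,T)
  = 0.5436 + 0.4138 - 0.9574
  = 0.0000 bits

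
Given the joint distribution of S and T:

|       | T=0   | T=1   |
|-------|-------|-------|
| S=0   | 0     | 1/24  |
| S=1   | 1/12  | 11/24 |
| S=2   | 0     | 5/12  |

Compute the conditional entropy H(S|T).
Marginal P(T) (column sums):
  P(T=0) = 0 + 1/12 + 0 = 1/12
  P(T=1) = 1/24 + 11/24 + 5/12 = 11/12

H(S|T) = -Σ P(S,T)·log₂ P(S|T), where P(S|T) = P(S,T) / P(T)
  (cells with P(S,T) = 0 contribute 0)
  (S=0,T=1): P(S|T) = (1/24)/(11/12) = 1/22;  -(1/24)·log₂(1/22) = 0.1858
  (S=1,T=0): P(S|T) = (1/12)/(1/12) = 1;  -(1/12)·log₂(1) = 0.0000
  (S=1,T=1): P(S|T) = (11/24)/(11/12) = 1/2;  -(11/24)·log₂(1/2) = 0.4583
  (S=2,T=1): P(S|T) = (5/12)/(11/12) = 5/11;  -(5/12)·log₂(5/11) = 0.4740
H(S|T) = 0.1858 + 0.0000 + 0.4583 + 0.4740
  = 1.1181 bits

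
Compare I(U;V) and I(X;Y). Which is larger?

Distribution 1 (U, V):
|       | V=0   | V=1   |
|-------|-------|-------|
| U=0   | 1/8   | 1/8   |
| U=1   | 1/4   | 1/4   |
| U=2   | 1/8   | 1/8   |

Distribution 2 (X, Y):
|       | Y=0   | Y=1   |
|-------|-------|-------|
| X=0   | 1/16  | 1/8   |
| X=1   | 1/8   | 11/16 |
Distribution 1 (U, V):
Marginal P(U) (row sums):
  P(U=0) = 1/8 + 1/8 = 1/4
  P(U=1) = 1/4 + 1/4 = 1/2
  P(U=2) = 1/8 + 1/8 = 1/4
Marginal P(V) (column sums):
  P(V=0) = 1/8 + 1/4 + 1/8 = 1/2
  P(V=1) = 1/8 + 1/4 + 1/8 = 1/2

H(U) = -[(1/4)·log₂(1/4) + (1/2)·log₂(1/2) + (1/4)·log₂(1/4)]
  = 0.5000 + 0.5000 + 0.5000
  = 1.5000 bits
H(V) = -[(1/2)·log₂(1/2) + (1/2)·log₂(1/2)]
  = 0.5000 + 0.5000
  = 1.0000 bits
H(U,V) = -[(1/8)·log₂(1/8) + (1/8)·log₂(1/8) + (1/4)·log₂(1/4) + (1/4)·log₂(1/4) + (1/8)·log₂(1/8) + (1/8)·log₂(1/8)]
  = 0.3750 + 0.3750 + 0.5000 + 0.5000 + 0.3750 + 0.3750
  = 2.5000 bits

I(U;V) = H(U) + H(V) - H(U,V)
  = 1.5000 + 1.0000 - 2.5000
  = 0.0000 bits

Distribution 2 (X, Y):
Marginal P(X) (row sums):
  P(X=0) = 1/16 + 1/8 = 3/16
  P(X=1) = 1/8 + 11/16 = 13/16
Marginal P(Y) (column sums):
  P(Y=0) = 1/16 + 1/8 = 3/16
  P(Y=1) = 1/8 + 11/16 = 13/16

H(X) = -[(3/16)·log₂(3/16) + (13/16)·log₂(13/16)]
  = 0.4528 + 0.2434
  = 0.6962 bits
H(Y) = -[(3/16)·log₂(3/16) + (13/16)·log₂(13/16)]
  = 0.4528 + 0.2434
  = 0.6962 bits
H(X,Y) = -[(1/16)·log₂(1/16) + (1/8)·log₂(1/8) + (1/8)·log₂(1/8) + (11/16)·log₂(11/16)]
  = 0.2500 + 0.3750 + 0.3750 + 0.3716
  = 1.3716 bits

I(X;Y) = H(X) + H(Y) - H(X,Y)
  = 0.6962 + 0.6962 - 1.3716
  = 0.0208 bits

I(X;Y) = 0.0208 bits > I(U;V) = 0.0000 bits, so (X, Y) has the higher mutual information (stronger dependence).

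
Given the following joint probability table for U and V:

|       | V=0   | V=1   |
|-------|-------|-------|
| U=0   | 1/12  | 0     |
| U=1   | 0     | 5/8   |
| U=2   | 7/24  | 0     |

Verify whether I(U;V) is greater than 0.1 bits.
Marginal P(U) (row sums):
  P(U=0) = 1/12 + 0 = 1/12
  P(U=1) = 0 + 5/8 = 5/8
  P(U=2) = 7/24 + 0 = 7/24
Marginal P(V) (column sums):
  P(V=0) = 1/12 + 0 + 7/24 = 3/8
  P(V=1) = 0 + 5/8 + 0 = 5/8

H(U) = -[(1/12)·log₂(1/12) + (5/8)·log₂(5/8) + (7/24)·log₂(7/24)]
  = 0.2987 + 0.4238 + 0.5185
  = 1.2410 bits
H(V) = -[(3/8)·log₂(3/8) + (5/8)·log₂(5/8)]
  = 0.5306 + 0.4238
  = 0.9544 bits
H(U,V) = -[(1/12)·log₂(1/12) + (5/8)·log₂(5/8) + (7/24)·log₂(7/24)]
  = 0.2987 + 0.4238 + 0.5185
  = 1.2410 bits

I(U;V) = H(U) + H(V) - H(U,V)
  = 1.2410 + 0.9544 - 1.2410
  = 0.9544 bits

Yes. I(U;V) = 0.9544 bits, which is > 0.1 bits.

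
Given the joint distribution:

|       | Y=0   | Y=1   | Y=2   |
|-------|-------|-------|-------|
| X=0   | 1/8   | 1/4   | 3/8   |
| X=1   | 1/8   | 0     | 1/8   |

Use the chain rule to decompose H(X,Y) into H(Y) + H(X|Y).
By the chain rule: H(X,Y) = H(Y) + H(X|Y)

Marginal P(Y) (column sums):
  P(Y=0) = 1/8 + 1/8 = 1/4
  P(Y=1) = 1/4 + 0 = 1/4
  P(Y=2) = 3/8 + 1/8 = 1/2
H(Y) = -[(1/4)·log₂(1/4) + (1/4)·log₂(1/4) + (1/2)·log₂(1/2)]
  = 0.5000 + 0.5000 + 0.5000
  = 1.5000 bits
H(X|Y) = -Σ P(X,Y)·log₂ P(X|Y), where P(X|Y) = P(X,Y) / P(Y)
  (cells with P(X,Y) = 0 contribute 0)
  (X=0,Y=0): P(X|Y) = (1/8)/(1/4) = 1/2;  -(1/8)·log₂(1/2) = 0.1250
  (X=0,Y=1): P(X|Y) = (1/4)/(1/4) = 1;  -(1/4)·log₂(1) = 0.0000
  (X=0,Y=2): P(X|Y) = (3/8)/(1/2) = 3/4;  -(3/8)·log₂(3/4) = 0.1556
  (X=1,Y=0): P(X|Y) = (1/8)/(1/4) = 1/2;  -(1/8)·log₂(1/2) = 0.1250
  (X=1,Y=2): P(X|Y) = (1/8)/(1/2) = 1/4;  -(1/8)·log₂(1/4) = 0.2500
H(X|Y) = 0.1250 + 0.0000 + 0.1556 + 0.1250 + 0.2500
  = 0.6556 bits

H(X,Y) = H(Y) + H(X|Y) = 1.5000 + 0.6556 = 2.1556 bits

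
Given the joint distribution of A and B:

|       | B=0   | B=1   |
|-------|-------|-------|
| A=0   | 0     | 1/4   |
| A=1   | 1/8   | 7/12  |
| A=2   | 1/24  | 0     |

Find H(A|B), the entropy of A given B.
Marginal P(B) (column sums):
  P(B=0) = 0 + 1/8 + 1/24 = 1/6
  P(B=1) = 1/4 + 7/12 + 0 = 5/6

H(A|B) = -Σ P(A,B)·log₂ P(A|B), where P(A|B) = P(A,B) / P(B)
  (cells with P(A,B) = 0 contribute 0)
  (A=0,B=1): P(A|B) = (1/4)/(5/6) = 3/10;  -(1/4)·log₂(3/10) = 0.4342
  (A=1,B=0): P(A|B) = (1/8)/(1/6) = 3/4;  -(1/8)·log₂(3/4) = 0.0519
  (A=1,B=1): P(A|B) = (7/12)/(5/6) = 7/10;  -(7/12)·log₂(7/10) = 0.3002
  (A=2,B=0): P(A|B) = (1/24)/(1/6) = 1/4;  -(1/24)·log₂(1/4) = 0.0833
H(A|B) = 0.4342 + 0.0519 + 0.3002 + 0.0833
  = 0.8696 bits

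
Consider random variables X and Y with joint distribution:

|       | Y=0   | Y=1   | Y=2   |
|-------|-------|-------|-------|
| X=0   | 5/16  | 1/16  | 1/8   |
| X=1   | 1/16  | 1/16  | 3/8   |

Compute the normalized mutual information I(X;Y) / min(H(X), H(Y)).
Marginal P(X) (row sums):
  P(X=0) = 5/16 + 1/16 + 1/8 = 1/2
  P(X=1) = 1/16 + 1/16 + 3/8 = 1/2
Marginal P(Y) (column sums):
  P(Y=0) = 5/16 + 1/16 = 3/8
  P(Y=1) = 1/16 + 1/16 = 1/8
  P(Y=2) = 1/8 + 3/8 = 1/2

H(X) = -[(1/2)·log₂(1/2) + (1/2)·log₂(1/2)]
  = 0.5000 + 0.5000
  = 1.0000 bits
H(Y) = -[(3/8)·log₂(3/8) + (1/8)·log₂(1/8) + (1/2)·log₂(1/2)]
  = 0.5306 + 0.3750 + 0.5000
  = 1.4056 bits
H(X,Y) = -[(5/16)·log₂(5/16) + (1/16)·log₂(1/16) + (1/8)·log₂(1/8) + (1/16)·log₂(1/16) + (1/16)·log₂(1/16) + (3/8)·log₂(3/8)]
  = 0.5244 + 0.2500 + 0.3750 + 0.2500 + 0.2500 + 0.5306
  = 2.1800 bits

I(X;Y) = H(X) + H(Y) - H(X,Y)
  = 1.0000 + 1.4056 - 2.1800
  = 0.2256 bits

min(H(X), H(Y)) = min(1.0000, 1.4056) = 1.0000 bits
Normalized MI = 0.2256 / 1.0000 = 0.2256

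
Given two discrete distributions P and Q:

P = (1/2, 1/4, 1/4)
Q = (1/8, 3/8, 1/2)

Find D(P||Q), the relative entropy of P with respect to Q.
D(P||Q) = Σ P(i) log₂(P(i)/Q(i))
  i=0: (1/2) × log₂((1/2)/(1/8)) = (1/2) × log₂(4) = 1.0000
  i=1: (1/4) × log₂((1/4)/(3/8)) = (1/4) × log₂(2/3) = -0.1462
  i=2: (1/4) × log₂((1/4)/(1/2)) = (1/4) × log₂(1/2) = -0.2500
D(P||Q) = 1.0000 - 0.1462 - 0.2500
  = 0.6038 bits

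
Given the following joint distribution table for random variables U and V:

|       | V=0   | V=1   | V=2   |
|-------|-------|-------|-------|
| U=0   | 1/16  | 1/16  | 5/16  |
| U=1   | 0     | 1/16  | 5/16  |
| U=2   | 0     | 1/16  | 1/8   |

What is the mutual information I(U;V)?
Marginal P(U) (row sums):
  P(U=0) = 1/16 + 1/16 + 5/16 = 7/16
  P(U=1) = 0 + 1/16 + 5/16 = 3/8
  P(U=2) = 0 + 1/16 + 1/8 = 3/16
Marginal P(V) (column sums):
  P(V=0) = 1/16 + 0 + 0 = 1/16
  P(V=1) = 1/16 + 1/16 + 1/16 = 3/16
  P(V=2) = 5/16 + 5/16 + 1/8 = 3/4

H(U) = -[(7/16)·log₂(7/16) + (3/8)·log₂(3/8) + (3/16)·log₂(3/16)]
  = 0.5218 + 0.5306 + 0.4528
  = 1.5052 bits
H(V) = -[(1/16)·log₂(1/16) + (3/16)·log₂(3/16) + (3/4)·log₂(3/4)]
  = 0.2500 + 0.4528 + 0.3113
  = 1.0141 bits
H(U,V) = -[(1/16)·log₂(1/16) + (1/16)·log₂(1/16) + (5/16)·log₂(5/16) + (1/16)·log₂(1/16) + (5/16)·log₂(5/16) + (1/16)·log₂(1/16) + (1/8)·log₂(1/8)]
  = 0.2500 + 0.2500 + 0.5244 + 0.2500 + 0.5244 + 0.2500 + 0.3750
  = 2.4238 bits

I(U;V) = H(U) + H(V) - H(U,V)
  = 1.5052 + 1.0141 - 2.4238
  = 0.0955 bits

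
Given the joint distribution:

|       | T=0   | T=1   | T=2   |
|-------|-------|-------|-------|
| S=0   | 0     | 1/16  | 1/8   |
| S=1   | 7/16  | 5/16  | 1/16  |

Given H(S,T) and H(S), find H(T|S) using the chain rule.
From the chain rule: H(S,T) = H(S) + H(T|S)
Therefore: H(T|S) = H(S,T) - H(S)

H(S,T) = -[(1/16)·log₂(1/16) + (1/8)·log₂(1/8) + (7/16)·log₂(7/16) + (5/16)·log₂(5/16) + (1/16)·log₂(1/16)]
  = 0.2500 + 0.3750 + 0.5218 + 0.5244 + 0.2500
  = 1.9212 bits
Marginal P(S) (row sums):
  P(S=0) = 0 + 1/16 + 1/8 = 3/16
  P(S=1) = 7/16 + 5/16 + 1/16 = 13/16
H(S) = -[(3/16)·log₂(3/16) + (13/16)·log₂(13/16)]
  = 0.4528 + 0.2434
  = 0.6962 bits

H(T|S) = 1.9212 - 0.6962 = 1.2250 bits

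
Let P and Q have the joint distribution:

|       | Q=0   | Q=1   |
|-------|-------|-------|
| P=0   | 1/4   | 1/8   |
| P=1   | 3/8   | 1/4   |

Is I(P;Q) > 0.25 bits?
Marginal P(P) (row sums):
  P(P=0) = 1/4 + 1/8 = 3/8
  P(P=1) = 3/8 + 1/4 = 5/8
Marginal P(Q) (column sums):
  P(Q=0) = 1/4 + 3/8 = 5/8
  P(Q=1) = 1/8 + 1/4 = 3/8

H(P) = -[(3/8)·log₂(3/8) + (5/8)·log₂(5/8)]
  = 0.5306 + 0.4238
  = 0.9544 bits
H(Q) = -[(5/8)·log₂(5/8) + (3/8)·log₂(3/8)]
  = 0.4238 + 0.5306
  = 0.9544 bits
H(P,Q) = -[(1/4)·log₂(1/4) + (1/8)·log₂(1/8) + (3/8)·log₂(3/8) + (1/4)·log₂(1/4)]
  = 0.5000 + 0.3750 + 0.5306 + 0.5000
  = 1.9056 bits

I(P;Q) = H(P) + H(Q) - H(P,Q)
  = 0.9544 + 0.9544 - 1.9056
  = 0.0032 bits

No. I(P;Q) = 0.0032 bits, which is ≤ 0.25 bits.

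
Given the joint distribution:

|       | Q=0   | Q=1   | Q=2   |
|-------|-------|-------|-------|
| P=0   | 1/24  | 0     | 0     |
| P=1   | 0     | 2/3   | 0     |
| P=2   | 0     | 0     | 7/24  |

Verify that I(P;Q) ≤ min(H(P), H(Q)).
Marginal P(P) (row sums):
  P(P=0) = 1/24 + 0 + 0 = 1/24
  P(P=1) = 0 + 2/3 + 0 = 2/3
  P(P=2) = 0 + 0 + 7/24 = 7/24
Marginal P(Q) (column sums):
  P(Q=0) = 1/24 + 0 + 0 = 1/24
  P(Q=1) = 0 + 2/3 + 0 = 2/3
  P(Q=2) = 0 + 0 + 7/24 = 7/24

H(P) = -[(1/24)·log₂(1/24) + (2/3)·log₂(2/3) + (7/24)·log₂(7/24)]
  = 0.1910 + 0.3900 + 0.5185
  = 1.0995 bits
H(Q) = -[(1/24)·log₂(1/24) + (2/3)·log₂(2/3) + (7/24)·log₂(7/24)]
  = 0.1910 + 0.3900 + 0.5185
  = 1.0995 bits
H(P,Q) = -[(1/24)·log₂(1/24) + (2/3)·log₂(2/3) + (7/24)·log₂(7/24)]
  = 0.1910 + 0.3900 + 0.5185
  = 1.0995 bits

I(P;Q) = H(P) + H(Q) - H(P,Q)
  = 1.0995 + 1.0995 - 1.0995
  = 1.0995 bits

min(H(P), H(Q)) = min(1.0995, 1.0995) = 1.0995 bits
Since 1.0995 ≤ 1.0995, the bound is satisfied ✓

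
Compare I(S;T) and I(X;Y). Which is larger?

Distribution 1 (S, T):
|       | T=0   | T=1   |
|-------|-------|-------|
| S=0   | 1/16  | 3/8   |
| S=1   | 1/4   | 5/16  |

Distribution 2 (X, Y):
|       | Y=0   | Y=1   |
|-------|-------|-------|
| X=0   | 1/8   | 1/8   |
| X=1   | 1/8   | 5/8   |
Distribution 1 (S, T):
Marginal P(S) (row sums):
  P(S=0) = 1/16 + 3/8 = 7/16
  P(S=1) = 1/4 + 5/16 = 9/16
Marginal P(T) (column sums):
  P(T=0) = 1/16 + 1/4 = 5/16
  P(T=1) = 3/8 + 5/16 = 11/16

H(S) = -[(7/16)·log₂(7/16) + (9/16)·log₂(9/16)]
  = 0.5218 + 0.4669
  = 0.9887 bits
H(T) = -[(5/16)·log₂(5/16) + (11/16)·log₂(11/16)]
  = 0.5244 + 0.3716
  = 0.8960 bits
H(S,T) = -[(1/16)·log₂(1/16) + (3/8)·log₂(3/8) + (1/4)·log₂(1/4) + (5/16)·log₂(5/16)]
  = 0.2500 + 0.5306 + 0.5000 + 0.5244
  = 1.8050 bits

I(S;T) = H(S) + H(T) - H(S,T)
  = 0.9887 + 0.8960 - 1.8050
  = 0.0797 bits

Distribution 2 (X, Y):
Marginal P(X) (row sums):
  P(X=0) = 1/8 + 1/8 = 1/4
  P(X=1) = 1/8 + 5/8 = 3/4
Marginal P(Y) (column sums):
  P(Y=0) = 1/8 + 1/8 = 1/4
  P(Y=1) = 1/8 + 5/8 = 3/4

H(X) = -[(1/4)·log₂(1/4) + (3/4)·log₂(3/4)]
  = 0.5000 + 0.3113
  = 0.8113 bits
H(Y) = -[(1/4)·log₂(1/4) + (3/4)·log₂(3/4)]
  = 0.5000 + 0.3113
  = 0.8113 bits
H(X,Y) = -[(1/8)·log₂(1/8) + (1/8)·log₂(1/8) + (1/8)·log₂(1/8) + (5/8)·log₂(5/8)]
  = 0.3750 + 0.3750 + 0.3750 + 0.4238
  = 1.5488 bits

I(X;Y) = H(X) + H(Y) - H(X,Y)
  = 0.8113 + 0.8113 - 1.5488
  = 0.0738 bits

I(S;T) = 0.0797 bits > I(X;Y) = 0.0738 bits, so (S, T) has the higher mutual information (stronger dependence).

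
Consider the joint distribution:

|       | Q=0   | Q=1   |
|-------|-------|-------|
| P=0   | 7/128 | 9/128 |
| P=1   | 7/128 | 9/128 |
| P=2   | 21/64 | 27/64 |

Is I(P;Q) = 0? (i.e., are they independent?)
Marginal P(P) (row sums):
  P(P=0) = 7/128 + 9/128 = 1/8
  P(P=1) = 7/128 + 9/128 = 1/8
  P(P=2) = 21/64 + 27/64 = 3/4
Marginal P(Q) (column sums):
  P(Q=0) = 7/128 + 7/128 + 21/64 = 7/16
  P(Q=1) = 9/128 + 9/128 + 27/64 = 9/16

P and Q are independent iff P(P=i,Q=j) = P(P=i)·P(Q=j) for every cell.
  P(P=0)·P(Q=0) = 1/8 × 7/16 = 7/128 = P(P=0,Q=0) ✓
  P(P=0)·P(Q=1) = 1/8 × 9/16 = 9/128 = P(P=0,Q=1) ✓
  P(P=1)·P(Q=0) = 1/8 × 7/16 = 7/128 = P(P=1,Q=0) ✓
  P(P=1)·P(Q=1) = 1/8 × 9/16 = 9/128 = P(P=1,Q=1) ✓
  P(P=2)·P(Q=0) = 3/4 × 7/16 = 21/64 = P(P=2,Q=0) ✓
  P(P=2)·P(Q=1) = 3/4 × 9/16 = 27/64 = P(P=2,Q=1) ✓

Yes, P and Q are independent: every cell factors, so I(P;Q) = 0 bits.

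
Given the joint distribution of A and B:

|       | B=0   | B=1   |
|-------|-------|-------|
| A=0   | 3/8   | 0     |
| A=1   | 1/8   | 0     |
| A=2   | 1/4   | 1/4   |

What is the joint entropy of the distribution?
H(A,B) = -Σ P(A,B) log₂ P(A,B), summed over the non-zero cells:
H(A,B) = -[(3/8)·log₂(3/8) + (1/8)·log₂(1/8) + (1/4)·log₂(1/4) + (1/4)·log₂(1/4)]
  = 0.5306 + 0.3750 + 0.5000 + 0.5000
  = 1.9056 bits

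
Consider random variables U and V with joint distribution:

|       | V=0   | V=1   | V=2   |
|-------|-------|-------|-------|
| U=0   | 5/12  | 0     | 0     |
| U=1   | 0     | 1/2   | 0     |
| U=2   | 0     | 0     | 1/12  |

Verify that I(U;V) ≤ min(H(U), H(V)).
Marginal P(U) (row sums):
  P(U=0) = 5/12 + 0 + 0 = 5/12
  P(U=1) = 0 + 1/2 + 0 = 1/2
  P(U=2) = 0 + 0 + 1/12 = 1/12
Marginal P(V) (column sums):
  P(V=0) = 5/12 + 0 + 0 = 5/12
  P(V=1) = 0 + 1/2 + 0 = 1/2
  P(V=2) = 0 + 0 + 1/12 = 1/12

H(U) = -[(5/12)·log₂(5/12) + (1/2)·log₂(1/2) + (1/12)·log₂(1/12)]
  = 0.5263 + 0.5000 + 0.2987
  = 1.3250 bits
H(V) = -[(5/12)·log₂(5/12) + (1/2)·log₂(1/2) + (1/12)·log₂(1/12)]
  = 0.5263 + 0.5000 + 0.2987
  = 1.3250 bits
H(U,V) = -[(5/12)·log₂(5/12) + (1/2)·log₂(1/2) + (1/12)·log₂(1/12)]
  = 0.5263 + 0.5000 + 0.2987
  = 1.3250 bits

I(U;V) = H(U) + H(V) - H(U,V)
  = 1.3250 + 1.3250 - 1.3250
  = 1.3250 bits

min(H(U), H(V)) = min(1.3250, 1.3250) = 1.3250 bits
Since 1.3250 ≤ 1.3250, the bound is satisfied ✓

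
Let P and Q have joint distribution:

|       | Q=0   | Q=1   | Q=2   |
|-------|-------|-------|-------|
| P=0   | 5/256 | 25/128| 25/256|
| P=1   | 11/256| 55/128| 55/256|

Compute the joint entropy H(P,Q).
H(P,Q) = -Σ P(P,Q) log₂ P(P,Q), summed over the non-zero cells:
H(P,Q) = -[(5/256)·log₂(5/256) + (25/128)·log₂(25/128) + (25/256)·log₂(25/256) + (11/256)·log₂(11/256) + (55/128)·log₂(55/128) + (55/256)·log₂(55/256)]
  = 0.1109 + 0.4602 + 0.3277 + 0.1951 + 0.5236 + 0.4767
  = 2.0942 bits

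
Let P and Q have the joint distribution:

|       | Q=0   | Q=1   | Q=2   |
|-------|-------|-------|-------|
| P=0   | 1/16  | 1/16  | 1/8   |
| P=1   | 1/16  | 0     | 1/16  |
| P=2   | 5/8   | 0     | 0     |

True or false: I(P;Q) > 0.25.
Marginal P(P) (row sums):
  P(P=0) = 1/16 + 1/16 + 1/8 = 1/4
  P(P=1) = 1/16 + 0 + 1/16 = 1/8
  P(P=2) = 5/8 + 0 + 0 = 5/8
Marginal P(Q) (column sums):
  P(Q=0) = 1/16 + 1/16 + 5/8 = 3/4
  P(Q=1) = 1/16 + 0 + 0 = 1/16
  P(Q=2) = 1/8 + 1/16 + 0 = 3/16

H(P) = -[(1/4)·log₂(1/4) + (1/8)·log₂(1/8) + (5/8)·log₂(5/8)]
  = 0.5000 + 0.3750 + 0.4238
  = 1.2988 bits
H(Q) = -[(3/4)·log₂(3/4) + (1/16)·log₂(1/16) + (3/16)·log₂(3/16)]
  = 0.3113 + 0.2500 + 0.4528
  = 1.0141 bits
H(P,Q) = -[(1/16)·log₂(1/16) + (1/16)·log₂(1/16) + (1/8)·log₂(1/8) + (1/16)·log₂(1/16) + (1/16)·log₂(1/16) + (5/8)·log₂(5/8)]
  = 0.2500 + 0.2500 + 0.3750 + 0.2500 + 0.2500 + 0.4238
  = 1.7988 bits

I(P;Q) = H(P) + H(Q) - H(P,Q)
  = 1.2988 + 1.0141 - 1.7988
  = 0.5141 bits

True. I(P;Q) = 0.5141 bits, which is > 0.25 bits.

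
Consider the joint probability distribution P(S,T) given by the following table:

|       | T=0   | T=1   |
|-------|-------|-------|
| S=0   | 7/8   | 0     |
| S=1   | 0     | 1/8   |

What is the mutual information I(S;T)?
Marginal P(S) (row sums):
  P(S=0) = 7/8 + 0 = 7/8
  P(S=1) = 0 + 1/8 = 1/8
Marginal P(T) (column sums):
  P(T=0) = 7/8 + 0 = 7/8
  P(T=1) = 0 + 1/8 = 1/8

H(S) = -[(7/8)·log₂(7/8) + (1/8)·log₂(1/8)]
  = 0.1686 + 0.3750
  = 0.5436 bits
H(T) = -[(7/8)·log₂(7/8) + (1/8)·log₂(1/8)]
  = 0.1686 + 0.3750
  = 0.5436 bits
H(S,T) = -[(7/8)·log₂(7/8) + (1/8)·log₂(1/8)]
  = 0.1686 + 0.3750
  = 0.5436 bits

I(S;T) = H(S) + H(T) - H(S,T)
  = 0.5436 + 0.5436 - 0.5436
  = 0.5436 bits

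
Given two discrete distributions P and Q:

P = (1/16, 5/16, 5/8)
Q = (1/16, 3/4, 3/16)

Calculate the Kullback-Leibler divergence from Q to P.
D(P||Q) = Σ P(i) log₂(P(i)/Q(i))
  i=0: (1/16) × log₂((1/16)/(1/16)) = (1/16) × log₂(1) = 0.0000
  i=1: (5/16) × log₂((5/16)/(3/4)) = (5/16) × log₂(5/12) = -0.3947
  i=2: (5/8) × log₂((5/8)/(3/16)) = (5/8) × log₂(10/3) = 1.0856
D(P||Q) = 0.0000 - 0.3947 + 1.0856
  = 0.6909 bits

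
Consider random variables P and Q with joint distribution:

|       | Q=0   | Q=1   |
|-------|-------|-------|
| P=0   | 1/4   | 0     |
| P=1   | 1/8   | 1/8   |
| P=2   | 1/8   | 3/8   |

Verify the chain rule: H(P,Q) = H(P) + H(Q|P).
Left side:
H(P,Q) = -[(1/4)·log₂(1/4) + (1/8)·log₂(1/8) + (1/8)·log₂(1/8) + (1/8)·log₂(1/8) + (3/8)·log₂(3/8)]
  = 0.5000 + 0.3750 + 0.3750 + 0.3750 + 0.5306
  = 2.1556 bits

Right side:
Marginal P(P) (row sums):
  P(P=0) = 1/4 + 0 = 1/4
  P(P=1) = 1/8 + 1/8 = 1/4
  P(P=2) = 1/8 + 3/8 = 1/2
H(P) = -[(1/4)·log₂(1/4) + (1/4)·log₂(1/4) + (1/2)·log₂(1/2)]
  = 0.5000 + 0.5000 + 0.5000
  = 1.5000 bits
H(Q|P) = -Σ P(P,Q)·log₂ P(Q|P), where P(Q|P) = P(P,Q) / P(P)
  (cells with P(P,Q) = 0 contribute 0)
  (P=0,Q=0): P(Q|P) = (1/4)/(1/4) = 1;  -(1/4)·log₂(1) = 0.0000
  (P=1,Q=0): P(Q|P) = (1/8)/(1/4) = 1/2;  -(1/8)·log₂(1/2) = 0.1250
  (P=1,Q=1): P(Q|P) = (1/8)/(1/4) = 1/2;  -(1/8)·log₂(1/2) = 0.1250
  (P=2,Q=0): P(Q|P) = (1/8)/(1/2) = 1/4;  -(1/8)·log₂(1/4) = 0.2500
  (P=2,Q=1): P(Q|P) = (3/8)/(1/2) = 3/4;  -(3/8)·log₂(3/4) = 0.1556
H(Q|P) = 0.0000 + 0.1250 + 0.1250 + 0.2500 + 0.1556
  = 0.6556 bits
H(P) + H(Q|P) = 1.5000 + 0.6556 = 2.1556 bits

Both sides equal 2.1556 bits, so the chain rule holds ✓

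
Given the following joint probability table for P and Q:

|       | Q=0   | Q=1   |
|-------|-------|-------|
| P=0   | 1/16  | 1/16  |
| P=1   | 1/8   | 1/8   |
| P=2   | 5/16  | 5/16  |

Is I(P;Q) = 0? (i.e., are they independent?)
Marginal P(P) (row sums):
  P(P=0) = 1/16 + 1/16 = 1/8
  P(P=1) = 1/8 + 1/8 = 1/4
  P(P=2) = 5/16 + 5/16 = 5/8
Marginal P(Q) (column sums):
  P(Q=0) = 1/16 + 1/8 + 5/16 = 1/2
  P(Q=1) = 1/16 + 1/8 + 5/16 = 1/2

P and Q are independent iff P(P=i,Q=j) = P(P=i)·P(Q=j) for every cell.
  P(P=0)·P(Q=0) = 1/8 × 1/2 = 1/16 = P(P=0,Q=0) ✓
  P(P=0)·P(Q=1) = 1/8 × 1/2 = 1/16 = P(P=0,Q=1) ✓
  P(P=1)·P(Q=0) = 1/4 × 1/2 = 1/8 = P(P=1,Q=0) ✓
  P(P=1)·P(Q=1) = 1/4 × 1/2 = 1/8 = P(P=1,Q=1) ✓
  P(P=2)·P(Q=0) = 5/8 × 1/2 = 5/16 = P(P=2,Q=0) ✓
  P(P=2)·P(Q=1) = 5/8 × 1/2 = 5/16 = P(P=2,Q=1) ✓

Yes, P and Q are independent: every cell factors, so I(P;Q) = 0 bits.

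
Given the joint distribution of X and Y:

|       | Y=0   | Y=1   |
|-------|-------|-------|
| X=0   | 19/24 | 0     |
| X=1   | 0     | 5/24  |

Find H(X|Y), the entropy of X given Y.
Marginal P(Y) (column sums):
  P(Y=0) = 19/24 + 0 = 19/24
  P(Y=1) = 0 + 5/24 = 5/24

H(X|Y) = -Σ P(X,Y)·log₂ P(X|Y), where P(X|Y) = P(X,Y) / P(Y)
  (cells with P(X,Y) = 0 contribute 0)
  (X=0,Y=0): P(X|Y) = (19/24)/(19/24) = 1;  -(19/24)·log₂(1) = 0.0000
  (X=1,Y=1): P(X|Y) = (5/24)/(5/24) = 1;  -(5/24)·log₂(1) = 0.0000
H(X|Y) = 0.0000 + 0.0000
  = 0.0000 bits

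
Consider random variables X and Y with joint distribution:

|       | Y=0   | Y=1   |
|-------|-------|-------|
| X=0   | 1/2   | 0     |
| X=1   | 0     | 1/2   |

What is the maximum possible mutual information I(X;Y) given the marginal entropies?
The upper bound on mutual information is I(X;Y) ≤ min(H(X), H(Y)).

Marginal P(X) (row sums):
  P(X=0) = 1/2 + 0 = 1/2
  P(X=1) = 0 + 1/2 = 1/2
Marginal P(Y) (column sums):
  P(Y=0) = 1/2 + 0 = 1/2
  P(Y=1) = 0 + 1/2 = 1/2

H(X) = -[(1/2)·log₂(1/2) + (1/2)·log₂(1/2)]
  = 0.5000 + 0.5000
  = 1.0000 bits
H(Y) = -[(1/2)·log₂(1/2) + (1/2)·log₂(1/2)]
  = 0.5000 + 0.5000
  = 1.0000 bits

Maximum possible I(X;Y) = min(1.0000, 1.0000) = 1.0000 bits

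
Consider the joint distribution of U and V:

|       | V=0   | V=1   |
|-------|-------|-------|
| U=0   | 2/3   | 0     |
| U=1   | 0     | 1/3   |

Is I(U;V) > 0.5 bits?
Marginal P(U) (row sums):
  P(U=0) = 2/3 + 0 = 2/3
  P(U=1) = 0 + 1/3 = 1/3
Marginal P(V) (column sums):
  P(V=0) = 2/3 + 0 = 2/3
  P(V=1) = 0 + 1/3 = 1/3

H(U) = -[(2/3)·log₂(2/3) + (1/3)·log₂(1/3)]
  = 0.3900 + 0.5283
  = 0.9183 bits
H(V) = -[(2/3)·log₂(2/3) + (1/3)·log₂(1/3)]
  = 0.3900 + 0.5283
  = 0.9183 bits
H(U,V) = -[(2/3)·log₂(2/3) + (1/3)·log₂(1/3)]
  = 0.3900 + 0.5283
  = 0.9183 bits

I(U;V) = H(U) + H(V) - H(U,V)
  = 0.9183 + 0.9183 - 0.9183
  = 0.9183 bits

Yes. I(U;V) = 0.9183 bits, which is > 0.5 bits.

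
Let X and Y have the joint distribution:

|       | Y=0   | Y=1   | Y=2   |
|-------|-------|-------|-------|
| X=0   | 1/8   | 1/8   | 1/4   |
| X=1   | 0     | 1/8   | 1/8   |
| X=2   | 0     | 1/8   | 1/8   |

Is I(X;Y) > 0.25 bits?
Marginal P(X) (row sums):
  P(X=0) = 1/8 + 1/8 + 1/4 = 1/2
  P(X=1) = 0 + 1/8 + 1/8 = 1/4
  P(X=2) = 0 + 1/8 + 1/8 = 1/4
Marginal P(Y) (column sums):
  P(Y=0) = 1/8 + 0 + 0 = 1/8
  P(Y=1) = 1/8 + 1/8 + 1/8 = 3/8
  P(Y=2) = 1/4 + 1/8 + 1/8 = 1/2

H(X) = -[(1/2)·log₂(1/2) + (1/4)·log₂(1/4) + (1/4)·log₂(1/4)]
  = 0.5000 + 0.5000 + 0.5000
  = 1.5000 bits
H(Y) = -[(1/8)·log₂(1/8) + (3/8)·log₂(3/8) + (1/2)·log₂(1/2)]
  = 0.3750 + 0.5306 + 0.5000
  = 1.4056 bits
H(X,Y) = -[(1/8)·log₂(1/8) + (1/8)·log₂(1/8) + (1/4)·log₂(1/4) + (1/8)·log₂(1/8) + (1/8)·log₂(1/8) + (1/8)·log₂(1/8) + (1/8)·log₂(1/8)]
  = 0.3750 + 0.3750 + 0.5000 + 0.3750 + 0.3750 + 0.3750 + 0.3750
  = 2.7500 bits

I(X;Y) = H(X) + H(Y) - H(X,Y)
  = 1.5000 + 1.4056 - 2.7500
  = 0.1556 bits

No. I(X;Y) = 0.1556 bits, which is ≤ 0.25 bits.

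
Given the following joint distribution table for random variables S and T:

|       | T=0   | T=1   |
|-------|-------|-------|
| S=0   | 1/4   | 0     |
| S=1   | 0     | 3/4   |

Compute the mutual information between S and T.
Marginal P(S) (row sums):
  P(S=0) = 1/4 + 0 = 1/4
  P(S=1) = 0 + 3/4 = 3/4
Marginal P(T) (column sums):
  P(T=0) = 1/4 + 0 = 1/4
  P(T=1) = 0 + 3/4 = 3/4

H(S) = -[(1/4)·log₂(1/4) + (3/4)·log₂(3/4)]
  = 0.5000 + 0.3113
  = 0.8113 bits
H(T) = -[(1/4)·log₂(1/4) + (3/4)·log₂(3/4)]
  = 0.5000 + 0.3113
  = 0.8113 bits
H(S,T) = -[(1/4)·log₂(1/4) + (3/4)·log₂(3/4)]
  = 0.5000 + 0.3113
  = 0.8113 bits

I(S;T) = H(S) + H(T) - H(S,T)
  = 0.8113 + 0.8113 - 0.8113
  = 0.8113 bits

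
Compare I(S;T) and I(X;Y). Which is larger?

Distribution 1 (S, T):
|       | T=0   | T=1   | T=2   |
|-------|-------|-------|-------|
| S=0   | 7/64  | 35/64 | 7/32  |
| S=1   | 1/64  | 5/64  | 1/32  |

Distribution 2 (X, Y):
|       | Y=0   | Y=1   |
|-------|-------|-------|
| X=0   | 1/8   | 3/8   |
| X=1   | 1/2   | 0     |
Distribution 1 (S, T):
Marginal P(S) (row sums):
  P(S=0) = 7/64 + 35/64 + 7/32 = 7/8
  P(S=1) = 1/64 + 5/64 + 1/32 = 1/8
Marginal P(T) (column sums):
  P(T=0) = 7/64 + 1/64 = 1/8
  P(T=1) = 35/64 + 5/64 = 5/8
  P(T=2) = 7/32 + 1/32 = 1/4

H(S) = -[(7/8)·log₂(7/8) + (1/8)·log₂(1/8)]
  = 0.1686 + 0.3750
  = 0.5436 bits
H(T) = -[(1/8)·log₂(1/8) + (5/8)·log₂(5/8) + (1/4)·log₂(1/4)]
  = 0.3750 + 0.4238 + 0.5000
  = 1.2988 bits
H(S,T) = -[(7/64)·log₂(7/64) + (35/64)·log₂(35/64) + (7/32)·log₂(7/32) + (1/64)·log₂(1/64) + (5/64)·log₂(5/64) + (1/32)·log₂(1/32)]
  = 0.3492 + 0.4762 + 0.4796 + 0.0938 + 0.2873 + 0.1563
  = 1.8424 bits

I(S;T) = H(S) + H(T) - H(S,T)
  = 0.5436 + 1.2988 - 1.8424
  = 0.0000 bits

Distribution 2 (X, Y):
Marginal P(X) (row sums):
  P(X=0) = 1/8 + 3/8 = 1/2
  P(X=1) = 1/2 + 0 = 1/2
Marginal P(Y) (column sums):
  P(Y=0) = 1/8 + 1/2 = 5/8
  P(Y=1) = 3/8 + 0 = 3/8

H(X) = -[(1/2)·log₂(1/2) + (1/2)·log₂(1/2)]
  = 0.5000 + 0.5000
  = 1.0000 bits
H(Y) = -[(5/8)·log₂(5/8) + (3/8)·log₂(3/8)]
  = 0.4238 + 0.5306
  = 0.9544 bits
H(X,Y) = -[(1/8)·log₂(1/8) + (3/8)·log₂(3/8) + (1/2)·log₂(1/2)]
  = 0.3750 + 0.5306 + 0.5000
  = 1.4056 bits

I(X;Y) = H(X) + H(Y) - H(X,Y)
  = 1.0000 + 0.9544 - 1.4056
  = 0.5488 bits

I(X;Y) = 0.5488 bits > I(S;T) = 0.0000 bits, so (X, Y) has the higher mutual information (stronger dependence).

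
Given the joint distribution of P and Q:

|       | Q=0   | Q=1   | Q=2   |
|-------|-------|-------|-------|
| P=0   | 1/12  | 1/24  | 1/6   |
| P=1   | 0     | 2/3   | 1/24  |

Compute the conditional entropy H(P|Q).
Marginal P(Q) (column sums):
  P(Q=0) = 1/12 + 0 = 1/12
  P(Q=1) = 1/24 + 2/3 = 17/24
  P(Q=2) = 1/6 + 1/24 = 5/24

H(P|Q) = -Σ P(P,Q)·log₂ P(P|Q), where P(P|Q) = P(P,Q) / P(Q)
  (cells with P(P,Q) = 0 contribute 0)
  (P=0,Q=0): P(P|Q) = (1/12)/(1/12) = 1;  -(1/12)·log₂(1) = 0.0000
  (P=0,Q=1): P(P|Q) = (1/24)/(17/24) = 1/17;  -(1/24)·log₂(1/17) = 0.1703
  (P=0,Q=2): P(P|Q) = (1/6)/(5/24) = 4/5;  -(1/6)·log₂(4/5) = 0.0537
  (P=1,Q=1): P(P|Q) = (2/3)/(17/24) = 16/17;  -(2/3)·log₂(16/17) = 0.0583
  (P=1,Q=2): P(P|Q) = (1/24)/(5/24) = 1/5;  -(1/24)·log₂(1/5) = 0.0967
H(P|Q) = 0.0000 + 0.1703 + 0.0537 + 0.0583 + 0.0967
  = 0.3790 bits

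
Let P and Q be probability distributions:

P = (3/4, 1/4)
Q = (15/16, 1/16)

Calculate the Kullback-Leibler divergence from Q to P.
D(P||Q) = Σ P(i) log₂(P(i)/Q(i))
  i=0: (3/4) × log₂((3/4)/(15/16)) = (3/4) × log₂(4/5) = -0.2414
  i=1: (1/4) × log₂((1/4)/(1/16)) = (1/4) × log₂(4) = 0.5000
D(P||Q) = -0.2414 + 0.5000
  = 0.2586 bits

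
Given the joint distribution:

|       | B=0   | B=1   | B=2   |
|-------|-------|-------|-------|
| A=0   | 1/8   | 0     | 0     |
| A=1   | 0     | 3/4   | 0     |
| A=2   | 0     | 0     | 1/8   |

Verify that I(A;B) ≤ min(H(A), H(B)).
Marginal P(A) (row sums):
  P(A=0) = 1/8 + 0 + 0 = 1/8
  P(A=1) = 0 + 3/4 + 0 = 3/4
  P(A=2) = 0 + 0 + 1/8 = 1/8
Marginal P(B) (column sums):
  P(B=0) = 1/8 + 0 + 0 = 1/8
  P(B=1) = 0 + 3/4 + 0 = 3/4
  P(B=2) = 0 + 0 + 1/8 = 1/8

H(A) = -[(1/8)·log₂(1/8) + (3/4)·log₂(3/4) + (1/8)·log₂(1/8)]
  = 0.3750 + 0.3113 + 0.3750
  = 1.0613 bits
H(B) = -[(1/8)·log₂(1/8) + (3/4)·log₂(3/4) + (1/8)·log₂(1/8)]
  = 0.3750 + 0.3113 + 0.3750
  = 1.0613 bits
H(A,B) = -[(1/8)·log₂(1/8) + (3/4)·log₂(3/4) + (1/8)·log₂(1/8)]
  = 0.3750 + 0.3113 + 0.3750
  = 1.0613 bits

I(A;B) = H(A) + H(B) - H(A,B)
  = 1.0613 + 1.0613 - 1.0613
  = 1.0613 bits

min(H(A), H(B)) = min(1.0613, 1.0613) = 1.0613 bits
Since 1.0613 ≤ 1.0613, the bound is satisfied ✓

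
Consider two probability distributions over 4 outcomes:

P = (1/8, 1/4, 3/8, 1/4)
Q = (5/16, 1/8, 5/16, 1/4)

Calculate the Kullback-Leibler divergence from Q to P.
D(P||Q) = Σ P(i) log₂(P(i)/Q(i))
  i=0: (1/8) × log₂((1/8)/(5/16)) = (1/8) × log₂(2/5) = -0.1652
  i=1: (1/4) × log₂((1/4)/(1/8)) = (1/4) × log₂(2) = 0.2500
  i=2: (3/8) × log₂((3/8)/(5/16)) = (3/8) × log₂(6/5) = 0.0986
  i=3: (1/4) × log₂((1/4)/(1/4)) = (1/4) × log₂(1) = 0.0000
D(P||Q) = -0.1652 + 0.2500 + 0.0986 + 0.0000
  = 0.1834 bits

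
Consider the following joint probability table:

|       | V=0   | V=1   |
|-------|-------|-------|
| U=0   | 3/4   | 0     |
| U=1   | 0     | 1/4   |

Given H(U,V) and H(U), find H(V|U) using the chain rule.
From the chain rule: H(U,V) = H(U) + H(V|U)
Therefore: H(V|U) = H(U,V) - H(U)

H(U,V) = -[(3/4)·log₂(3/4) + (1/4)·log₂(1/4)]
  = 0.3113 + 0.5000
  = 0.8113 bits
Marginal P(U) (row sums):
  P(U=0) = 3/4 + 0 = 3/4
  P(U=1) = 0 + 1/4 = 1/4
H(U) = -[(3/4)·log₂(3/4) + (1/4)·log₂(1/4)]
  = 0.3113 + 0.5000
  = 0.8113 bits

H(V|U) = 0.8113 - 0.8113 = 0.0000 bits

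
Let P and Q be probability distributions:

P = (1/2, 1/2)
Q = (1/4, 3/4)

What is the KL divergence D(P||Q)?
D(P||Q) = Σ P(i) log₂(P(i)/Q(i))
  i=0: (1/2) × log₂((1/2)/(1/4)) = (1/2) × log₂(2) = 0.5000
  i=1: (1/2) × log₂((1/2)/(3/4)) = (1/2) × log₂(2/3) = -0.2925
D(P||Q) = 0.5000 - 0.2925
  = 0.2075 bits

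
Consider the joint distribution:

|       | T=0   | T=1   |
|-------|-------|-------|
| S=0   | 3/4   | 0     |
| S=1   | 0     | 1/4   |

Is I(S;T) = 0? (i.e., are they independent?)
Marginal P(S) (row sums):
  P(S=0) = 3/4 + 0 = 3/4
  P(S=1) = 0 + 1/4 = 1/4
Marginal P(T) (column sums):
  P(T=0) = 3/4 + 0 = 3/4
  P(T=1) = 0 + 1/4 = 1/4

S and T are independent iff P(S=i,T=j) = P(S=i)·P(T=j) for every cell.
  P(S=0)·P(T=0) = 3/4 × 3/4 = 9/16, but P(S=0,T=0) = 3/4 ✗

No, S and T are not independent. Quantitatively, I(S;T) > 0:

H(S) = -[(3/4)·log₂(3/4) + (1/4)·log₂(1/4)]
  = 0.3113 + 0.5000
  = 0.8113 bits
H(T) = -[(3/4)·log₂(3/4) + (1/4)·log₂(1/4)]
  = 0.3113 + 0.5000
  = 0.8113 bits
H(S,T) = -[(3/4)·log₂(3/4) + (1/4)·log₂(1/4)]
  = 0.3113 + 0.5000
  = 0.8113 bits
I(S;T) = H(S) + H(T) - H(S,T) = 0.8113 + 0.8113 - 0.8113 = 0.8113 bits > 0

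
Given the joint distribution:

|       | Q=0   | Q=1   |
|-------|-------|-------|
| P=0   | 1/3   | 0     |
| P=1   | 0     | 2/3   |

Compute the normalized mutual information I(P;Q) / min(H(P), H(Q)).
Marginal P(P) (row sums):
  P(P=0) = 1/3 + 0 = 1/3
  P(P=1) = 0 + 2/3 = 2/3
Marginal P(Q) (column sums):
  P(Q=0) = 1/3 + 0 = 1/3
  P(Q=1) = 0 + 2/3 = 2/3

H(P) = -[(1/3)·log₂(1/3) + (2/3)·log₂(2/3)]
  = 0.5283 + 0.3900
  = 0.9183 bits
H(Q) = -[(1/3)·log₂(1/3) + (2/3)·log₂(2/3)]
  = 0.5283 + 0.3900
  = 0.9183 bits
H(P,Q) = -[(1/3)·log₂(1/3) + (2/3)·log₂(2/3)]
  = 0.5283 + 0.3900
  = 0.9183 bits

I(P;Q) = H(P) + H(Q) - H(P,Q)
  = 0.9183 + 0.9183 - 0.9183
  = 0.9183 bits

min(H(P), H(Q)) = min(0.9183, 0.9183) = 0.9183 bits
Normalized MI = 0.9183 / 0.9183 = 1.0000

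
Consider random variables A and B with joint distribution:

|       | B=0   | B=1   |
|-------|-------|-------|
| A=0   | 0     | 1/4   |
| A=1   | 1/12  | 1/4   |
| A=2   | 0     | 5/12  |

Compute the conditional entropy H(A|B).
Marginal P(B) (column sums):
  P(B=0) = 0 + 1/12 + 0 = 1/12
  P(B=1) = 1/4 + 1/4 + 5/12 = 11/12

H(A|B) = -Σ P(A,B)·log₂ P(A|B), where P(A|B) = P(A,B) / P(B)
  (cells with P(A,B) = 0 contribute 0)
  (A=0,B=1): P(A|B) = (1/4)/(11/12) = 3/11;  -(1/4)·log₂(3/11) = 0.4686
  (A=1,B=0): P(A|B) = (1/12)/(1/12) = 1;  -(1/12)·log₂(1) = 0.0000
  (A=1,B=1): P(A|B) = (1/4)/(11/12) = 3/11;  -(1/4)·log₂(3/11) = 0.4686
  (A=2,B=1): P(A|B) = (5/12)/(11/12) = 5/11;  -(5/12)·log₂(5/11) = 0.4740
H(A|B) = 0.4686 + 0.0000 + 0.4686 + 0.4740
  = 1.4112 bits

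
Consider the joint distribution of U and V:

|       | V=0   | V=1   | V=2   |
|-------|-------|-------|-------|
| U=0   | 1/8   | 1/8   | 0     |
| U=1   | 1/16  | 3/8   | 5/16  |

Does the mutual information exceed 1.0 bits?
Marginal P(U) (row sums):
  P(U=0) = 1/8 + 1/8 + 0 = 1/4
  P(U=1) = 1/16 + 3/8 + 5/16 = 3/4
Marginal P(V) (column sums):
  P(V=0) = 1/8 + 1/16 = 3/16
  P(V=1) = 1/8 + 3/8 = 1/2
  P(V=2) = 0 + 5/16 = 5/16

H(U) = -[(1/4)·log₂(1/4) + (3/4)·log₂(3/4)]
  = 0.5000 + 0.3113
  = 0.8113 bits
H(V) = -[(3/16)·log₂(3/16) + (1/2)·log₂(1/2) + (5/16)·log₂(5/16)]
  = 0.4528 + 0.5000 + 0.5244
  = 1.4772 bits
H(U,V) = -[(1/8)·log₂(1/8) + (1/8)·log₂(1/8) + (1/16)·log₂(1/16) + (3/8)·log₂(3/8) + (5/16)·log₂(5/16)]
  = 0.3750 + 0.3750 + 0.2500 + 0.5306 + 0.5244
  = 2.0550 bits

I(U;V) = H(U) + H(V) - H(U,V)
  = 0.8113 + 1.4772 - 2.0550
  = 0.2335 bits

No. I(U;V) = 0.2335 bits, which is ≤ 1.0 bits.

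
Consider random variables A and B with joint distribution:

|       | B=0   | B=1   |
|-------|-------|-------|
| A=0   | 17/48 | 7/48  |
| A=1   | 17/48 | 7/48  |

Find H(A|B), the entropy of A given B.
Marginal P(B) (column sums):
  P(B=0) = 17/48 + 17/48 = 17/24
  P(B=1) = 7/48 + 7/48 = 7/24

H(A|B) = -Σ P(A,B)·log₂ P(A|B), where P(A|B) = P(A,B) / P(B)
  (A=0,B=0): P(A|B) = (17/48)/(17/24) = 1/2;  -(17/48)·log₂(1/2) = 0.3542
  (A=0,B=1): P(A|B) = (7/48)/(7/24) = 1/2;  -(7/48)·log₂(1/2) = 0.1458
  (A=1,B=0): P(A|B) = (17/48)/(17/24) = 1/2;  -(17/48)·log₂(1/2) = 0.3542
  (A=1,B=1): P(A|B) = (7/48)/(7/24) = 1/2;  -(7/48)·log₂(1/2) = 0.1458
H(A|B) = 0.3542 + 0.1458 + 0.3542 + 0.1458
  = 1.0000 bits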